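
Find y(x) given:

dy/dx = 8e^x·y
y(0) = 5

General solution: y = Ce^(8e^x)
Applying IC y(0) = 5:
Particular solution: y = 5e^(8(e^x - 1))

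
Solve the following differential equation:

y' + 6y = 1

Using integrating factor method:

General solution: y = 1/6 + Ce^(-6x)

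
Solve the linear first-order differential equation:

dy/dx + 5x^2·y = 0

Using integrating factor method:

General solution: y = Ce^(-5x^3/3)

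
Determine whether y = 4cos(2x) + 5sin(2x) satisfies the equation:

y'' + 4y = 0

Verification:
y'' = -16cos(2x) - 20sin(2x)
y'' + 4y = 0 ✓

Yes, it is a solution.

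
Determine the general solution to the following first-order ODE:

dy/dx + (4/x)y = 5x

Using integrating factor method:

General solution: y = (5/6)x^2 + Cx^(-4)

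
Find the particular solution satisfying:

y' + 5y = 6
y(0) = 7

General solution: y = 6/5 + Ce^(-5x)
Applying y(0) = 7: C = 7 - 6/5 = 29/5
Particular solution: y = 6/5 + (29/5)e^(-5x)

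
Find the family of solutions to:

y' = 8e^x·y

Separating variables and integrating:
ln|y| = 8e^x + C

General solution: y = Ce^(8e^x)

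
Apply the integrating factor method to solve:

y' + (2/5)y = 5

Using integrating factor method:

General solution: y = 25/2 + Ce^(-2x/5)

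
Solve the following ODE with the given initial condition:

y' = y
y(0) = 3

General solution: y = Ce^x
Applying IC y(0) = 3:
Particular solution: y = 3e^x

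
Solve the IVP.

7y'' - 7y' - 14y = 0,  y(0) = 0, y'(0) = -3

General solution: y = C₁e^(2x) + C₂e^(-x)
Applying ICs: C₁ = -1, C₂ = 1
Particular solution: y = -e^(2x) + e^(-x)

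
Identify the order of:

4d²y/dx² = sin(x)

The order is 2 (highest derivative is of order 2).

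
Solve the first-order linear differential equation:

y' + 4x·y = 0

Using integrating factor method:

General solution: y = Ce^(-2x^2)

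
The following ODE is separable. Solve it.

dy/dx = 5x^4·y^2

Separating variables and integrating:
-1/y = x^5 + C

General solution: y^-1 = -x^5 + C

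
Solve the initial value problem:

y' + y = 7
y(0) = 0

General solution: y = 7 + Ce^(-x)
Applying y(0) = 0: C = 0 - 7 = -7
Particular solution: y = 7 - 7e^(-x)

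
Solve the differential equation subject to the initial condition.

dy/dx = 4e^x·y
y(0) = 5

General solution: y = Ce^(4e^x)
Applying IC y(0) = 5:
Particular solution: y = 5e^(4(e^x - 1))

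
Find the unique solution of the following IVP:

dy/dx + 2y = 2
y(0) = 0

General solution: y = 1 + Ce^(-2x)
Applying y(0) = 0: C = 0 - 1 = -1
Particular solution: y = 1 - e^(-2x)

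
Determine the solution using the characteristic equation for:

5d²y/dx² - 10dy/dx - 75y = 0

Characteristic equation: 5r² - 10r - 75 = 0
Divide by 5: r² - 2r - 15 = 0
Roots: r = 5, -3 (distinct real)
General solution: y = C₁e^(5x) + C₂e^(-3x)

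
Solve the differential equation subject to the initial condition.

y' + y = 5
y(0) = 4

General solution: y = 5 + Ce^(-x)
Applying y(0) = 4: C = 4 - 5 = -1
Particular solution: y = 5 - e^(-x)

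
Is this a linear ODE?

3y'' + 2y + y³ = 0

No. Nonlinear (y³ term)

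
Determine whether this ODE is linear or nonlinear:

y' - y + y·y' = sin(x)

Nonlinear (product y·y')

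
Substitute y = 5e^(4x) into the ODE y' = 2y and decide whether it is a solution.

Verification:
y = 5e^(4x)
y' = 20e^(4x)
But 2y = 10e^(4x)
y' ≠ 2y — the derivative does not match

No, it is not a solution.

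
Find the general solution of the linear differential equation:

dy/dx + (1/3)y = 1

Using integrating factor method:

General solution: y = 3 + Ce^(-x/3)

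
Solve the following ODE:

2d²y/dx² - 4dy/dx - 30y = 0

Characteristic equation: 2r² - 4r - 30 = 0
Divide by 2: r² - 2r - 15 = 0
Roots: r = 5, -3 (distinct real)
General solution: y = C₁e^(5x) + C₂e^(-3x)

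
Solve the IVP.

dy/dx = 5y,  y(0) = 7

General solution: y = Ce^(5x)
Applying IC y(0) = 7:
Particular solution: y = 7e^(5x)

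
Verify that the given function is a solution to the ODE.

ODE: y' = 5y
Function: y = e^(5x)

Verification:
y = e^(5x)
y' = 5e^(5x)
5y = 5e^(5x)
y' = 5y ✓

Yes, it is a solution.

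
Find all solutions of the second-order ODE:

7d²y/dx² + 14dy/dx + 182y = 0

Characteristic equation: 7r² + 14r + 182 = 0
Divide by 7: r² + 2r + 26 = 0
Roots: r = -1 ± 5i (complex conjugates)
General solution: y = e^(-x)(C₁cos(5x) + C₂sin(5x))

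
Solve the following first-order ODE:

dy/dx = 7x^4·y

Separating variables and integrating:
ln|y| = 7x^5/5 + C

General solution: y = Ce^(7x^5/5)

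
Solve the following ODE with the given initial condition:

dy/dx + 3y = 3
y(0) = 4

General solution: y = 1 + Ce^(-3x)
Applying y(0) = 4: C = 4 - 1 = 3
Particular solution: y = 1 + 3e^(-3x)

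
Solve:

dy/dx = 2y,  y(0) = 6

General solution: y = Ce^(2x)
Applying IC y(0) = 6:
Particular solution: y = 6e^(2x)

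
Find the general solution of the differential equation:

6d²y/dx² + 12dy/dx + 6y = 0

Characteristic equation: 6r² + 12r + 6 = 0
Divide by 6: r² + 2r + 1 = 0
Factored: (r + 1)² = 0
Repeated root: r = -1
General solution: y = (C₁ + C₂x)e^(-x)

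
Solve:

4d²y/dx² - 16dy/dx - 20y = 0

Characteristic equation: 4r² - 16r - 20 = 0
Divide by 4: r² - 4r - 5 = 0
Roots: r = 5, -1 (distinct real)
General solution: y = C₁e^(5x) + C₂e^(-x)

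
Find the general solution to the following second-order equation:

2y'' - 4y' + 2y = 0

Characteristic equation: 2r² - 4r + 2 = 0
Divide by 2: r² - 2r + 1 = 0
Factored: (r - 1)² = 0
Repeated root: r = 1
General solution: y = (C₁ + C₂x)e^x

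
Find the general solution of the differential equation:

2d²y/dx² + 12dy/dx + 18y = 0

Characteristic equation: 2r² + 12r + 18 = 0
Divide by 2: r² + 6r + 9 = 0
Factored: (r + 3)² = 0
Repeated root: r = -3
General solution: y = (C₁ + C₂x)e^(-3x)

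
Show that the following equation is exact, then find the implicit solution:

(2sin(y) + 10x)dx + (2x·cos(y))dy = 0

Verify exactness: ∂M/∂y = ∂N/∂x ✓
Find F(x,y) such that ∂F/∂x = M, ∂F/∂y = N
Solution: 2x·sin(y) + 5x² = C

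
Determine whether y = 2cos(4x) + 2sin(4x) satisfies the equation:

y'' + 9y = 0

Verification:
y'' = -32cos(4x) - 32sin(4x)
y'' + 9y ≠ 0 (frequency mismatch: got 16 instead of 9)

No, it is not a solution.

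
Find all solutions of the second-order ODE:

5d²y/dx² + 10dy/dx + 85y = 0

Characteristic equation: 5r² + 10r + 85 = 0
Divide by 5: r² + 2r + 17 = 0
Roots: r = -1 ± 4i (complex conjugates)
General solution: y = e^(-x)(C₁cos(4x) + C₂sin(4x))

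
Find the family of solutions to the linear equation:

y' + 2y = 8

Using integrating factor method:

General solution: y = 4 + Ce^(-2x)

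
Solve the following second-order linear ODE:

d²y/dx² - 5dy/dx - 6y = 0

Characteristic equation: r² - 5r - 6 = 0
Roots: r = 6, -1 (distinct real)
General solution: y = C₁e^(6x) + C₂e^(-x)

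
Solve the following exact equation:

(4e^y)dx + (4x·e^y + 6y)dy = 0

Verify exactness: ∂M/∂y = ∂N/∂x ✓
Find F(x,y) such that ∂F/∂x = M, ∂F/∂y = N
Solution: 4x·e^y + 3y² = C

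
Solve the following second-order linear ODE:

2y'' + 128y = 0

Characteristic equation: 2r² + 128 = 0
Divide by 2: r² + 64 = 0
Roots: r = ±8i (complex conjugates)
General solution: y = C₁cos(8x) + C₂sin(8x)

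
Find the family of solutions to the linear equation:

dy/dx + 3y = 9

Using integrating factor method:

General solution: y = 3 + Ce^(-3x)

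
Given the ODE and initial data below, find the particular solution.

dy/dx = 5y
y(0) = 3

General solution: y = Ce^(5x)
Applying IC y(0) = 3:
Particular solution: y = 3e^(5x)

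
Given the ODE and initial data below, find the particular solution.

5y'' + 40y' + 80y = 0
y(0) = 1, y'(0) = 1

General solution: y = (C₁ + C₂x)e^(-4x)
Repeated root r = -4
Applying ICs: C₁ = 1, C₂ = 5
Particular solution: y = (1 + 5x)e^(-4x)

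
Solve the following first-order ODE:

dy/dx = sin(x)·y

Separating variables and integrating:
ln|y| = -cos(x) + C

General solution: y = Ce^(-cos(x))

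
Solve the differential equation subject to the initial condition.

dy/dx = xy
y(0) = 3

General solution: y = Ce^(x²/2)
Applying IC y(0) = 3:
Particular solution: y = 3e^(x²/2)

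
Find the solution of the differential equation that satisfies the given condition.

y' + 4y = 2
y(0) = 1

General solution: y = 1/2 + Ce^(-4x)
Applying y(0) = 1: C = 1 - 1/2 = 1/2
Particular solution: y = 1/2 + (1/2)e^(-4x)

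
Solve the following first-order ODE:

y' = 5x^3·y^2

Separating variables and integrating:
-1/y = 5x^4/4 + C

General solution: y^-1 = (-5/4)x^4 + C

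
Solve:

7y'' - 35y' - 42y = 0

Characteristic equation: 7r² - 35r - 42 = 0
Divide by 7: r² - 5r - 6 = 0
Roots: r = 6, -1 (distinct real)
General solution: y = C₁e^(6x) + C₂e^(-x)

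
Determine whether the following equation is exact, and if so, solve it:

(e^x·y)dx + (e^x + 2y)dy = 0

Verify exactness: ∂M/∂y = ∂N/∂x ✓
Find F(x,y) such that ∂F/∂x = M, ∂F/∂y = N
Solution: e^x·y + y² = C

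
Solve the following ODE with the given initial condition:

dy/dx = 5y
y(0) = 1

General solution: y = Ce^(5x)
Applying IC y(0) = 1:
Particular solution: y = e^(5x)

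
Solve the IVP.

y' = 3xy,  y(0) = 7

General solution: y = Ce^(3x²/2)
Applying IC y(0) = 7:
Particular solution: y = 7e^(3x²/2)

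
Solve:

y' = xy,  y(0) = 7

General solution: y = Ce^(x²/2)
Applying IC y(0) = 7:
Particular solution: y = 7e^(x²/2)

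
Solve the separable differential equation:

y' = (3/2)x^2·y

Separating variables and integrating:
ln|y| = x^3/2 + C

General solution: y = Ce^(x^3/2)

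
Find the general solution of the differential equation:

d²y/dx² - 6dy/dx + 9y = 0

Characteristic equation: r² - 6r + 9 = 0
Factored: (r - 3)² = 0
Repeated root: r = 3
General solution: y = (C₁ + C₂x)e^(3x)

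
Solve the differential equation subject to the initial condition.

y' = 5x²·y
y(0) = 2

General solution: y = Ce^(5x³/3)
Applying IC y(0) = 2:
Particular solution: y = 2e^(5x³/3)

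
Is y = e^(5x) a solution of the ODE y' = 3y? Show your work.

Verification:
y = e^(5x)
y' = 5e^(5x)
But 3y = 3e^(5x)
y' ≠ 3y — the derivative does not match

No, it is not a solution.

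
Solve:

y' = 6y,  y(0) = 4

General solution: y = Ce^(6x)
Applying IC y(0) = 4:
Particular solution: y = 4e^(6x)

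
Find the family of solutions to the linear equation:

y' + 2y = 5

Using integrating factor method:

General solution: y = 5/2 + Ce^(-2x)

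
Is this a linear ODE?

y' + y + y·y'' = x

No. Nonlinear (y·y'' term)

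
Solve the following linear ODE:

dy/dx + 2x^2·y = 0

Using integrating factor method:

General solution: y = Ce^(-2x^3/3)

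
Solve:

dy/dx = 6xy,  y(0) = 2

General solution: y = Ce^(3x²)
Applying IC y(0) = 2:
Particular solution: y = 2e^(3x²)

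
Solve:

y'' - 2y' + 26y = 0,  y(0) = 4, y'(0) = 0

General solution: y = e^x(C₁cos(5x) + C₂sin(5x))
Complex roots r = 1 ± 5i
Applying ICs: C₁ = 4, C₂ = -4/5
Particular solution: y = e^x(4cos(5x) - (4/5)sin(5x))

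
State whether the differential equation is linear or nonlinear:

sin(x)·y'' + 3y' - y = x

Linear (y and its derivatives appear to the first power only, no products of y terms)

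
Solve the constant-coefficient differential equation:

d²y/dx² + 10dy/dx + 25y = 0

Characteristic equation: r² + 10r + 25 = 0
Factored: (r + 5)² = 0
Repeated root: r = -5
General solution: y = (C₁ + C₂x)e^(-5x)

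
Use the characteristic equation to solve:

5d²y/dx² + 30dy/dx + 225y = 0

Characteristic equation: 5r² + 30r + 225 = 0
Divide by 5: r² + 6r + 45 = 0
Roots: r = -3 ± 6i (complex conjugates)
General solution: y = e^(-3x)(C₁cos(6x) + C₂sin(6x))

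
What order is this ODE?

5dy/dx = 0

The order is 1 (highest derivative is of order 1).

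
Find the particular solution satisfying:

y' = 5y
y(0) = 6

General solution: y = Ce^(5x)
Applying IC y(0) = 6:
Particular solution: y = 6e^(5x)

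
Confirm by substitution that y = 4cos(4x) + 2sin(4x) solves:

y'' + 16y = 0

Verification:
y'' = -64cos(4x) - 32sin(4x)
y'' + 16y = 0 ✓

Yes, it is a solution.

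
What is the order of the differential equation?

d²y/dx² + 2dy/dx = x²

The order is 2 (highest derivative is of order 2).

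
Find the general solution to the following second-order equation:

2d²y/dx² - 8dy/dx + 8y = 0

Characteristic equation: 2r² - 8r + 8 = 0
Divide by 2: r² - 4r + 4 = 0
Factored: (r - 2)² = 0
Repeated root: r = 2
General solution: y = (C₁ + C₂x)e^(2x)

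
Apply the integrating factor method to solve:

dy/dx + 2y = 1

Using integrating factor method:

General solution: y = 1/2 + Ce^(-2x)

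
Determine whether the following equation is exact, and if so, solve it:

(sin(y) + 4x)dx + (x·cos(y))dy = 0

Verify exactness: ∂M/∂y = ∂N/∂x ✓
Find F(x,y) such that ∂F/∂x = M, ∂F/∂y = N
Solution: x·sin(y) + 2x² = C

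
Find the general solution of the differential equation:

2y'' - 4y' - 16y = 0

Characteristic equation: 2r² - 4r - 16 = 0
Divide by 2: r² - 2r - 8 = 0
Roots: r = 4, -2 (distinct real)
General solution: y = C₁e^(4x) + C₂e^(-2x)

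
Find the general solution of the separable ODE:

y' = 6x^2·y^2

Separating variables and integrating:
-1/y = 2x^3 + C

General solution: y^-1 = -2x^3 + C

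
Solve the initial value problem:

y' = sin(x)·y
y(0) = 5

General solution: y = Ce^(-cos(x))
Applying IC y(0) = 5:
Particular solution: y = 5e^(1-cos(x))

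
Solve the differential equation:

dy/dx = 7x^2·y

Separating variables and integrating:
ln|y| = 7x^3/3 + C

General solution: y = Ce^(7x^3/3)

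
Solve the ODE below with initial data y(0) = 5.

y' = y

General solution: y = Ce^x
Applying IC y(0) = 5:
Particular solution: y = 5e^x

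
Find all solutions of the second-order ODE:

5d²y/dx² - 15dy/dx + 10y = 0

Characteristic equation: 5r² - 15r + 10 = 0
Divide by 5: r² - 3r + 2 = 0
Roots: r = 2, 1 (distinct real)
General solution: y = C₁e^(2x) + C₂e^x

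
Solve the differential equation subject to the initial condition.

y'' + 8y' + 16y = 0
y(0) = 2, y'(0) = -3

General solution: y = (C₁ + C₂x)e^(-4x)
Repeated root r = -4
Applying ICs: C₁ = 2, C₂ = 5
Particular solution: y = (2 + 5x)e^(-4x)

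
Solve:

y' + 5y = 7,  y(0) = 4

General solution: y = 7/5 + Ce^(-5x)
Applying y(0) = 4: C = 4 - 7/5 = 13/5
Particular solution: y = 7/5 + (13/5)e^(-5x)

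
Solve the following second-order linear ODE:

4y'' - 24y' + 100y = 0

Characteristic equation: 4r² - 24r + 100 = 0
Divide by 4: r² - 6r + 25 = 0
Roots: r = 3 ± 4i (complex conjugates)
General solution: y = e^(3x)(C₁cos(4x) + C₂sin(4x))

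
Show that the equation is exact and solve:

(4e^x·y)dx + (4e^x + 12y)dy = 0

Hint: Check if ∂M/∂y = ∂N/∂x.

Verify exactness: ∂M/∂y = ∂N/∂x ✓
Find F(x,y) such that ∂F/∂x = M, ∂F/∂y = N
Solution: 4e^x·y + 6y² = C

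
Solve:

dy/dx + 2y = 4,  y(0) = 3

General solution: y = 2 + Ce^(-2x)
Applying y(0) = 3: C = 3 - 2 = 1
Particular solution: y = 2 + e^(-2x)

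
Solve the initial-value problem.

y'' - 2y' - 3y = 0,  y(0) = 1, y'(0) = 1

General solution: y = C₁e^(3x) + C₂e^(-x)
Applying ICs: C₁ = 1/2, C₂ = 1/2
Particular solution: y = (1/2)e^(3x) + (1/2)e^(-x)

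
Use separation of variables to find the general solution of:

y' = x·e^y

Separating variables and integrating:
-e^(-y) = x²/2 + C

General solution: y = -ln(C - x²/2)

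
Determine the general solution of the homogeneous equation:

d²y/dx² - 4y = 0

Characteristic equation: r² - 4 = 0
Roots: r = 2, -2 (distinct real)
General solution: y = C₁e^(2x) + C₂e^(-2x)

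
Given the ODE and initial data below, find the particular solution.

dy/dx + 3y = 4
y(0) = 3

General solution: y = 4/3 + Ce^(-3x)
Applying y(0) = 3: C = 3 - 4/3 = 5/3
Particular solution: y = 4/3 + (5/3)e^(-3x)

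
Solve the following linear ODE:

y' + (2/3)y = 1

Using integrating factor method:

General solution: y = 3/2 + Ce^(-2x/3)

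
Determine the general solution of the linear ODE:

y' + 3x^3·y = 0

Using integrating factor method:

General solution: y = Ce^(-3x^4/4)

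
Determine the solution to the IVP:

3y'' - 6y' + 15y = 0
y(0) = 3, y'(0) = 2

General solution: y = e^x(C₁cos(2x) + C₂sin(2x))
Complex roots r = 1 ± 2i
Applying ICs: C₁ = 3, C₂ = -1/2
Particular solution: y = e^x(3cos(2x) - (1/2)sin(2x))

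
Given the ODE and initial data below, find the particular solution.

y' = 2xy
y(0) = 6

General solution: y = Ce^(x²)
Applying IC y(0) = 6:
Particular solution: y = 6e^(x²)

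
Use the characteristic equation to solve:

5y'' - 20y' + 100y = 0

Characteristic equation: 5r² - 20r + 100 = 0
Divide by 5: r² - 4r + 20 = 0
Roots: r = 2 ± 4i (complex conjugates)
General solution: y = e^(2x)(C₁cos(4x) + C₂sin(4x))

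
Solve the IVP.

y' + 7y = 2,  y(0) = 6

General solution: y = 2/7 + Ce^(-7x)
Applying y(0) = 6: C = 6 - 2/7 = 40/7
Particular solution: y = 2/7 + (40/7)e^(-7x)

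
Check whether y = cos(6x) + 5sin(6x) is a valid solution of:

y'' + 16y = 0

Verification:
y'' = -36cos(6x) - 180sin(6x)
y'' + 16y ≠ 0 (frequency mismatch: got 36 instead of 16)

No, it is not a solution.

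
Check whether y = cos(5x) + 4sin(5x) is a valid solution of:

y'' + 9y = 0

Verification:
y'' = -25cos(5x) - 100sin(5x)
y'' + 9y ≠ 0 (frequency mismatch: got 25 instead of 9)

No, it is not a solution.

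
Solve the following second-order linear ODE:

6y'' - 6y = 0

Characteristic equation: 6r² - 6 = 0
Divide by 6: r² - 1 = 0
Roots: r = 1, -1 (distinct real)
General solution: y = C₁e^x + C₂e^(-x)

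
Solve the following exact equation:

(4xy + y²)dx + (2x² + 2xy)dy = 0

Verify exactness: ∂M/∂y = ∂N/∂x ✓
Find F(x,y) such that ∂F/∂x = M, ∂F/∂y = N
Solution: 2x²y + xy² = C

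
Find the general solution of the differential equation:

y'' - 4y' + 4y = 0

Characteristic equation: r² - 4r + 4 = 0
Factored: (r - 2)² = 0
Repeated root: r = 2
General solution: y = (C₁ + C₂x)e^(2x)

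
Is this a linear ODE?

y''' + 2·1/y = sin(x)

No. Nonlinear (1/y term)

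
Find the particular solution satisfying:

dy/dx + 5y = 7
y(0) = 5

General solution: y = 7/5 + Ce^(-5x)
Applying y(0) = 5: C = 5 - 7/5 = 18/5
Particular solution: y = 7/5 + (18/5)e^(-5x)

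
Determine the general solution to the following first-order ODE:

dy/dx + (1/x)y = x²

Using integrating factor method:

General solution: y = (1/4)x^3 + C/x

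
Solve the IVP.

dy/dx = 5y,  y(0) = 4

General solution: y = Ce^(5x)
Applying IC y(0) = 4:
Particular solution: y = 4e^(5x)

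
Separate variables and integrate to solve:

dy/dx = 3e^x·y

Separating variables and integrating:
ln|y| = 3e^x + C

General solution: y = Ce^(3e^x)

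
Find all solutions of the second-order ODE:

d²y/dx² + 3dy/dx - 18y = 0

Characteristic equation: r² + 3r - 18 = 0
Roots: r = 3, -6 (distinct real)
General solution: y = C₁e^(3x) + C₂e^(-6x)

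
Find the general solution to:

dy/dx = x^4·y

Separating variables and integrating:
ln|y| = x^5/5 + C

General solution: y = Ce^(x^5/5)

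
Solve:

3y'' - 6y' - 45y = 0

Characteristic equation: 3r² - 6r - 45 = 0
Divide by 3: r² - 2r - 15 = 0
Roots: r = 5, -3 (distinct real)
General solution: y = C₁e^(5x) + C₂e^(-3x)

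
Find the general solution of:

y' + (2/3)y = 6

Using integrating factor method:

General solution: y = 9 + Ce^(-2x/3)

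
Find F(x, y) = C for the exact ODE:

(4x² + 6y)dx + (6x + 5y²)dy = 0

Verify exactness: ∂M/∂y = ∂N/∂x ✓
Find F(x,y) such that ∂F/∂x = M, ∂F/∂y = N
Solution: 4x³/3 + 6xy + 5y³/3 = C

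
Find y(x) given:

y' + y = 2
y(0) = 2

General solution: y = 2 + Ce^(-x)
Applying y(0) = 2: C = 2 - 2 = 0
Particular solution: y = 2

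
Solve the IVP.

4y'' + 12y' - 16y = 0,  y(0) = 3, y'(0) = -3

General solution: y = C₁e^x + C₂e^(-4x)
Applying ICs: C₁ = 9/5, C₂ = 6/5
Particular solution: y = (9/5)e^x + (6/5)e^(-4x)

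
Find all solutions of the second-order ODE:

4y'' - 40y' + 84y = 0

Characteristic equation: 4r² - 40r + 84 = 0
Divide by 4: r² - 10r + 21 = 0
Roots: r = 3, 7 (distinct real)
General solution: y = C₁e^(3x) + C₂e^(7x)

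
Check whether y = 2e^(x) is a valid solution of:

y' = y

Verification:
y = 2e^(x)
y' = 2e^(x)
y = 2e^(x)
y' = y ✓

Yes, it is a solution.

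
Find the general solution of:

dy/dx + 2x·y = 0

Using integrating factor method:

General solution: y = Ce^(-x^2)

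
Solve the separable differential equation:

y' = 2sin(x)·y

Separating variables and integrating:
ln|y| = -2cos(x) + C

General solution: y = Ce^(-2cos(x))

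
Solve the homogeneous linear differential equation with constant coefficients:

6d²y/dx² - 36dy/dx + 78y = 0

Characteristic equation: 6r² - 36r + 78 = 0
Divide by 6: r² - 6r + 13 = 0
Roots: r = 3 ± 2i (complex conjugates)
General solution: y = e^(3x)(C₁cos(2x) + C₂sin(2x))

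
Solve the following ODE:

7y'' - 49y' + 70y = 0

Characteristic equation: 7r² - 49r + 70 = 0
Divide by 7: r² - 7r + 10 = 0
Roots: r = 5, 2 (distinct real)
General solution: y = C₁e^(5x) + C₂e^(2x)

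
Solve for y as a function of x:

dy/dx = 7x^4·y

Separating variables and integrating:
ln|y| = 7x^5/5 + C

General solution: y = Ce^(7x^5/5)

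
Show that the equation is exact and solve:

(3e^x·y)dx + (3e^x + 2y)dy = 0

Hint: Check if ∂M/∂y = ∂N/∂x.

Verify exactness: ∂M/∂y = ∂N/∂x ✓
Find F(x,y) such that ∂F/∂x = M, ∂F/∂y = N
Solution: 3e^x·y + y² = C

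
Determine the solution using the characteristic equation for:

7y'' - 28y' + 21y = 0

Characteristic equation: 7r² - 28r + 21 = 0
Divide by 7: r² - 4r + 3 = 0
Roots: r = 1, 3 (distinct real)
General solution: y = C₁e^x + C₂e^(3x)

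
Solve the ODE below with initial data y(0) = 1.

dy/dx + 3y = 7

General solution: y = 7/3 + Ce^(-3x)
Applying y(0) = 1: C = 1 - 7/3 = -4/3
Particular solution: y = 7/3 - (4/3)e^(-3x)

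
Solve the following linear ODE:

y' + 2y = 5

Using integrating factor method:

General solution: y = 5/2 + Ce^(-2x)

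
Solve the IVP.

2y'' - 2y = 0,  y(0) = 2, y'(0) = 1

General solution: y = C₁e^x + C₂e^(-x)
Applying ICs: C₁ = 3/2, C₂ = 1/2
Particular solution: y = (3/2)e^x + (1/2)e^(-x)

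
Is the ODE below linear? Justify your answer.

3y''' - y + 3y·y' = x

No. Nonlinear (product y·y')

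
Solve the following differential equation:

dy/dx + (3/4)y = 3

Using integrating factor method:

General solution: y = 4 + Ce^(-3x/4)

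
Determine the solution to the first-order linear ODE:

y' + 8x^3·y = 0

Using integrating factor method:

General solution: y = Ce^(-2x^4)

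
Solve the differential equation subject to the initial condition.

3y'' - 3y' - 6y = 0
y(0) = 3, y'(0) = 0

General solution: y = C₁e^(2x) + C₂e^(-x)
Applying ICs: C₁ = 1, C₂ = 2
Particular solution: y = e^(2x) + 2e^(-x)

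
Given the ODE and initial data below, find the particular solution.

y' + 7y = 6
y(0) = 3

General solution: y = 6/7 + Ce^(-7x)
Applying y(0) = 3: C = 3 - 6/7 = 15/7
Particular solution: y = 6/7 + (15/7)e^(-7x)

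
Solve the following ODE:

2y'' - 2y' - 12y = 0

Characteristic equation: 2r² - 2r - 12 = 0
Divide by 2: r² - r - 6 = 0
Roots: r = 3, -2 (distinct real)
General solution: y = C₁e^(3x) + C₂e^(-2x)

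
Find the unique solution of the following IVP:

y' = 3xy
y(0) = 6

General solution: y = Ce^(3x²/2)
Applying IC y(0) = 6:
Particular solution: y = 6e^(3x²/2)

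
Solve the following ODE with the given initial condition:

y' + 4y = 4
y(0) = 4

General solution: y = 1 + Ce^(-4x)
Applying y(0) = 4: C = 4 - 1 = 3
Particular solution: y = 1 + 3e^(-4x)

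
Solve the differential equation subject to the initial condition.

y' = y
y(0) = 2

General solution: y = Ce^x
Applying IC y(0) = 2:
Particular solution: y = 2e^x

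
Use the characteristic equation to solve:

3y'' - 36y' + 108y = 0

Characteristic equation: 3r² - 36r + 108 = 0
Divide by 3: r² - 12r + 36 = 0
Factored: (r - 6)² = 0
Repeated root: r = 6
General solution: y = (C₁ + C₂x)e^(6x)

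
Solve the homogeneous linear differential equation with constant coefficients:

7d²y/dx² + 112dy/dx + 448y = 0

Characteristic equation: 7r² + 112r + 448 = 0
Divide by 7: r² + 16r + 64 = 0
Factored: (r + 8)² = 0
Repeated root: r = -8
General solution: y = (C₁ + C₂x)e^(-8x)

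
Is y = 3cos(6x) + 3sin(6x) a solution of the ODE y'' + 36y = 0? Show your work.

Verification:
y'' = -108cos(6x) - 108sin(6x)
y'' + 36y = 0 ✓

Yes, it is a solution.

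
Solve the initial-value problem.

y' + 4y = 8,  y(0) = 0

General solution: y = 2 + Ce^(-4x)
Applying y(0) = 0: C = 0 - 2 = -2
Particular solution: y = 2 - 2e^(-4x)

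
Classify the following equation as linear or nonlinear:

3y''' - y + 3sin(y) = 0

Nonlinear (sin(y) is nonlinear in y)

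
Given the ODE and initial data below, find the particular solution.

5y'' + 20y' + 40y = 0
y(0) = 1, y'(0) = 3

General solution: y = e^(-2x)(C₁cos(2x) + C₂sin(2x))
Complex roots r = -2 ± 2i
Applying ICs: C₁ = 1, C₂ = 5/2
Particular solution: y = e^(-2x)(cos(2x) + (5/2)sin(2x))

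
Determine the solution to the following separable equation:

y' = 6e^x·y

Separating variables and integrating:
ln|y| = 6e^x + C

General solution: y = Ce^(6e^x)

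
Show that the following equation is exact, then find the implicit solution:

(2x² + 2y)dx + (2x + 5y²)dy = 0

Verify exactness: ∂M/∂y = ∂N/∂x ✓
Find F(x,y) such that ∂F/∂x = M, ∂F/∂y = N
Solution: 2x³/3 + 2xy + 5y³/3 = C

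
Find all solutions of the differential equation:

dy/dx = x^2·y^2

Separating variables and integrating:
-1/y = x^3/3 + C

General solution: y^-1 = (-1/3)x^3 + C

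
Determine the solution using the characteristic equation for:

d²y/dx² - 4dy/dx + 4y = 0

Characteristic equation: r² - 4r + 4 = 0
Factored: (r - 2)² = 0
Repeated root: r = 2
General solution: y = (C₁ + C₂x)e^(2x)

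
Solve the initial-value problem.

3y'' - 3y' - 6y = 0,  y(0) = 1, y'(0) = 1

General solution: y = C₁e^(2x) + C₂e^(-x)
Applying ICs: C₁ = 2/3, C₂ = 1/3
Particular solution: y = (2/3)e^(2x) + (1/3)e^(-x)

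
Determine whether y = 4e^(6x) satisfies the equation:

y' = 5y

Verification:
y = 4e^(6x)
y' = 24e^(6x)
But 5y = 20e^(6x)
y' ≠ 5y — the derivative does not match

No, it is not a solution.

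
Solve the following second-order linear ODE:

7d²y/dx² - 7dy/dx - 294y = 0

Characteristic equation: 7r² - 7r - 294 = 0
Divide by 7: r² - r - 42 = 0
Roots: r = 7, -6 (distinct real)
General solution: y = C₁e^(7x) + C₂e^(-6x)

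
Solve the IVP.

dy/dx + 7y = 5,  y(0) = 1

General solution: y = 5/7 + Ce^(-7x)
Applying y(0) = 1: C = 1 - 5/7 = 2/7
Particular solution: y = 5/7 + (2/7)e^(-7x)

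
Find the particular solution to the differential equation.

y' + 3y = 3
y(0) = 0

General solution: y = 1 + Ce^(-3x)
Applying y(0) = 0: C = 0 - 1 = -1
Particular solution: y = 1 - e^(-3x)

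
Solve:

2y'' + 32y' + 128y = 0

Characteristic equation: 2r² + 32r + 128 = 0
Divide by 2: r² + 16r + 64 = 0
Factored: (r + 8)² = 0
Repeated root: r = -8
General solution: y = (C₁ + C₂x)e^(-8x)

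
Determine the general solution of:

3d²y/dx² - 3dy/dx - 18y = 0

Characteristic equation: 3r² - 3r - 18 = 0
Divide by 3: r² - r - 6 = 0
Roots: r = 3, -2 (distinct real)
General solution: y = C₁e^(3x) + C₂e^(-2x)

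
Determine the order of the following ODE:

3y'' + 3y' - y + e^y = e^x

The order is 2 (highest derivative is of order 2).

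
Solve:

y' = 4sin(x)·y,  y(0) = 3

General solution: y = Ce^(-4cos(x))
Applying IC y(0) = 3:
Particular solution: y = 3e^(4(1-cos(x)))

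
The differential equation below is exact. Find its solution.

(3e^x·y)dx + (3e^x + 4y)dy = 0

Verify exactness: ∂M/∂y = ∂N/∂x ✓
Find F(x,y) such that ∂F/∂x = M, ∂F/∂y = N
Solution: 3e^x·y + 2y² = C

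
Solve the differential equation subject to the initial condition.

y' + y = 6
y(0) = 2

General solution: y = 6 + Ce^(-x)
Applying y(0) = 2: C = 2 - 6 = -4
Particular solution: y = 6 - 4e^(-x)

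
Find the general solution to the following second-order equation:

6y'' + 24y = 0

Characteristic equation: 6r² + 24 = 0
Divide by 6: r² + 4 = 0
Roots: r = ±2i (complex conjugates)
General solution: y = C₁cos(2x) + C₂sin(2x)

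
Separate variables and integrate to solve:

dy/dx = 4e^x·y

Separating variables and integrating:
ln|y| = 4e^x + C

General solution: y = Ce^(4e^x)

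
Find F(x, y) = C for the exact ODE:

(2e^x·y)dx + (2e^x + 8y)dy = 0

Verify exactness: ∂M/∂y = ∂N/∂x ✓
Find F(x,y) such that ∂F/∂x = M, ∂F/∂y = N
Solution: 2e^x·y + 4y² = C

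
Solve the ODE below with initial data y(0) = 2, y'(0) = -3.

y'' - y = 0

General solution: y = C₁e^x + C₂e^(-x)
Applying ICs: C₁ = -1/2, C₂ = 5/2
Particular solution: y = -(1/2)e^x + (5/2)e^(-x)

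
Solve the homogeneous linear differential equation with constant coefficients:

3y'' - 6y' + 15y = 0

Characteristic equation: 3r² - 6r + 15 = 0
Divide by 3: r² - 2r + 5 = 0
Roots: r = 1 ± 2i (complex conjugates)
General solution: y = e^x(C₁cos(2x) + C₂sin(2x))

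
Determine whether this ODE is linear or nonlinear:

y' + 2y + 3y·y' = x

Nonlinear (product y·y')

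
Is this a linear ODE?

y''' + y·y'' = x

No. Nonlinear (y·y'' term)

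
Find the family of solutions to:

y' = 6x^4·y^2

Separating variables and integrating:
-1/y = 6x^5/5 + C

General solution: y^-1 = (-6/5)x^5 + C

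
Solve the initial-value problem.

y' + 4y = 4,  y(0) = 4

General solution: y = 1 + Ce^(-4x)
Applying y(0) = 4: C = 4 - 1 = 3
Particular solution: y = 1 + 3e^(-4x)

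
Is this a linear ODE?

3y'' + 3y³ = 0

No. Nonlinear (y³ term)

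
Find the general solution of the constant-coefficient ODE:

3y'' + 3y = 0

Characteristic equation: 3r² + 3 = 0
Divide by 3: r² + 1 = 0
Roots: r = ±i (complex conjugates)
General solution: y = C₁cos(x) + C₂sin(x)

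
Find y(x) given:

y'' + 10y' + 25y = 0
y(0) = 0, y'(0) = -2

General solution: y = (C₁ + C₂x)e^(-5x)
Repeated root r = -5
Applying ICs: C₁ = 0, C₂ = -2
Particular solution: y = -2xe^(-5x)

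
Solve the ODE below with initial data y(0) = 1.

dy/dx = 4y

General solution: y = Ce^(4x)
Applying IC y(0) = 1:
Particular solution: y = e^(4x)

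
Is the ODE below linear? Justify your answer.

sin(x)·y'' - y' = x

Yes. Linear (y and its derivatives appear to the first power only, no products of y terms)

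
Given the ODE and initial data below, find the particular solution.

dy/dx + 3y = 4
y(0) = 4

General solution: y = 4/3 + Ce^(-3x)
Applying y(0) = 4: C = 4 - 4/3 = 8/3
Particular solution: y = 4/3 + (8/3)e^(-3x)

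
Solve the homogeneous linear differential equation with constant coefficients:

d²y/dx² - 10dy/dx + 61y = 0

Characteristic equation: r² - 10r + 61 = 0
Roots: r = 5 ± 6i (complex conjugates)
General solution: y = e^(5x)(C₁cos(6x) + C₂sin(6x))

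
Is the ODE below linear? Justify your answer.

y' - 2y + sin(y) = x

No. Nonlinear (sin(y) is nonlinear in y)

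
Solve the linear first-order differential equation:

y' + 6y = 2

Using integrating factor method:

General solution: y = 1/3 + Ce^(-6x)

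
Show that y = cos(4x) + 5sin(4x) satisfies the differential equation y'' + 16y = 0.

Verification:
y'' = -16cos(4x) - 80sin(4x)
y'' + 16y = 0 ✓

Yes, it is a solution.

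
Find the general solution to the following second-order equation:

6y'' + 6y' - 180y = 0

Characteristic equation: 6r² + 6r - 180 = 0
Divide by 6: r² + r - 30 = 0
Roots: r = 5, -6 (distinct real)
General solution: y = C₁e^(5x) + C₂e^(-6x)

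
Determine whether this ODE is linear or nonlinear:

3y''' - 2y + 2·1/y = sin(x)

Nonlinear (1/y term)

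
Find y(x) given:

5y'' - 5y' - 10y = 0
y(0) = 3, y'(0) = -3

General solution: y = C₁e^(2x) + C₂e^(-x)
Applying ICs: C₁ = 0, C₂ = 3
Particular solution: y = 3e^(-x)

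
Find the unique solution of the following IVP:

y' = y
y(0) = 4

General solution: y = Ce^x
Applying IC y(0) = 4:
Particular solution: y = 4e^x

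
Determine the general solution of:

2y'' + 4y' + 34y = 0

Characteristic equation: 2r² + 4r + 34 = 0
Divide by 2: r² + 2r + 17 = 0
Roots: r = -1 ± 4i (complex conjugates)
General solution: y = e^(-x)(C₁cos(4x) + C₂sin(4x))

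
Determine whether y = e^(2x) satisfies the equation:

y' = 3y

Verification:
y = e^(2x)
y' = 2e^(2x)
But 3y = 3e^(2x)
y' ≠ 3y — the derivative does not match

No, it is not a solution.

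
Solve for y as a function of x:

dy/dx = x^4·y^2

Separating variables and integrating:
-1/y = x^5/5 + C

General solution: y^-1 = (-1/5)x^5 + C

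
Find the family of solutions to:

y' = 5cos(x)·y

Separating variables and integrating:
ln|y| = 5sin(x) + C

General solution: y = Ce^(5sin(x))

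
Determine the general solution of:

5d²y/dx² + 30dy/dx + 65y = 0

Characteristic equation: 5r² + 30r + 65 = 0
Divide by 5: r² + 6r + 13 = 0
Roots: r = -3 ± 2i (complex conjugates)
General solution: y = e^(-3x)(C₁cos(2x) + C₂sin(2x))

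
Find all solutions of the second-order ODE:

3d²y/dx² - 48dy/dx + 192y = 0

Characteristic equation: 3r² - 48r + 192 = 0
Divide by 3: r² - 16r + 64 = 0
Factored: (r - 8)² = 0
Repeated root: r = 8
General solution: y = (C₁ + C₂x)e^(8x)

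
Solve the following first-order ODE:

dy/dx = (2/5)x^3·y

Separating variables and integrating:
ln|y| = x^4/10 + C

General solution: y = Ce^(x^4/10)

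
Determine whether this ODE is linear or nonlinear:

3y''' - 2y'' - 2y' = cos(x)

Linear (y and its derivatives appear to the first power only, no products of y terms)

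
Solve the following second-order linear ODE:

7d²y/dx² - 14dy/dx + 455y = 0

Characteristic equation: 7r² - 14r + 455 = 0
Divide by 7: r² - 2r + 65 = 0
Roots: r = 1 ± 8i (complex conjugates)
General solution: y = e^x(C₁cos(8x) + C₂sin(8x))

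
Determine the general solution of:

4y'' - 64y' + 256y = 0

Characteristic equation: 4r² - 64r + 256 = 0
Divide by 4: r² - 16r + 64 = 0
Factored: (r - 8)² = 0
Repeated root: r = 8
General solution: y = (C₁ + C₂x)e^(8x)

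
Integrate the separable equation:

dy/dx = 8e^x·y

Separating variables and integrating:
ln|y| = 8e^x + C

General solution: y = Ce^(8e^x)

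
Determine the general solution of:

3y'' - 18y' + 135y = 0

Characteristic equation: 3r² - 18r + 135 = 0
Divide by 3: r² - 6r + 45 = 0
Roots: r = 3 ± 6i (complex conjugates)
General solution: y = e^(3x)(C₁cos(6x) + C₂sin(6x))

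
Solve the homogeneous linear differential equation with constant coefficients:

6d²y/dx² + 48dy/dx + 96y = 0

Characteristic equation: 6r² + 48r + 96 = 0
Divide by 6: r² + 8r + 16 = 0
Factored: (r + 4)² = 0
Repeated root: r = -4
General solution: y = (C₁ + C₂x)e^(-4x)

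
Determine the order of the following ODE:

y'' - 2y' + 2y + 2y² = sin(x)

The order is 2 (highest derivative is of order 2).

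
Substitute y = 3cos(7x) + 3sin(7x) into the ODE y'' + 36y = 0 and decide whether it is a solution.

Verification:
y'' = -147cos(7x) - 147sin(7x)
y'' + 36y ≠ 0 (frequency mismatch: got 49 instead of 36)

No, it is not a solution.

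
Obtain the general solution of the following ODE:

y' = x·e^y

Separating variables and integrating:
-e^(-y) = x²/2 + C

General solution: y = -ln(C - x²/2)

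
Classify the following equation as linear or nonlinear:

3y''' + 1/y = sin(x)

Nonlinear (1/y term)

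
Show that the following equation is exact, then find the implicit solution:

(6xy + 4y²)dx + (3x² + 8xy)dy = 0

Verify exactness: ∂M/∂y = ∂N/∂x ✓
Find F(x,y) such that ∂F/∂x = M, ∂F/∂y = N
Solution: 3x²y + 4xy² = C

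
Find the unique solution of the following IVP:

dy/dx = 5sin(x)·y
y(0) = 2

General solution: y = Ce^(-5cos(x))
Applying IC y(0) = 2:
Particular solution: y = 2e^(5(1-cos(x)))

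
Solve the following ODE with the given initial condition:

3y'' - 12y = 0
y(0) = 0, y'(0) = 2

General solution: y = C₁e^(2x) + C₂e^(-2x)
Applying ICs: C₁ = 1/2, C₂ = -1/2
Particular solution: y = (1/2)e^(2x) - (1/2)e^(-2x)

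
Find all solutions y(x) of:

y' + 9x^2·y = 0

Using integrating factor method:

General solution: y = Ce^(-3x^3)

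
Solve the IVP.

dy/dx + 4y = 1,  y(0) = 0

General solution: y = 1/4 + Ce^(-4x)
Applying y(0) = 0: C = 0 - 1/4 = -1/4
Particular solution: y = 1/4 - (1/4)e^(-4x)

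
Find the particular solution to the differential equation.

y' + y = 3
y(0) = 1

General solution: y = 3 + Ce^(-x)
Applying y(0) = 1: C = 1 - 3 = -2
Particular solution: y = 3 - 2e^(-x)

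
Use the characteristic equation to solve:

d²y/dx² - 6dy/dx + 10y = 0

Characteristic equation: r² - 6r + 10 = 0
Roots: r = 3 ± i (complex conjugates)
General solution: y = e^(3x)(C₁cos(x) + C₂sin(x))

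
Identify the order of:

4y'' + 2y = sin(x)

The order is 2 (highest derivative is of order 2).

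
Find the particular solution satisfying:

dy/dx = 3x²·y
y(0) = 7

General solution: y = Ce^(x³)
Applying IC y(0) = 7:
Particular solution: y = 7e^(x³)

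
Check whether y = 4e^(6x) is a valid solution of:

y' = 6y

Verification:
y = 4e^(6x)
y' = 24e^(6x)
6y = 24e^(6x)
y' = 6y ✓

Yes, it is a solution.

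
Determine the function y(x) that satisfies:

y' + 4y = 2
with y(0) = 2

General solution: y = 1/2 + Ce^(-4x)
Applying y(0) = 2: C = 2 - 1/2 = 3/2
Particular solution: y = 1/2 + (3/2)e^(-4x)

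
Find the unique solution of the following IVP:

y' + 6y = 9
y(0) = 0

General solution: y = 3/2 + Ce^(-6x)
Applying y(0) = 0: C = 0 - 3/2 = -3/2
Particular solution: y = 3/2 - (3/2)e^(-6x)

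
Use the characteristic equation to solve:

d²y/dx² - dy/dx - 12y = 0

Characteristic equation: r² - r - 12 = 0
Roots: r = 4, -3 (distinct real)
General solution: y = C₁e^(4x) + C₂e^(-3x)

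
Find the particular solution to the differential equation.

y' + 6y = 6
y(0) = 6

General solution: y = 1 + Ce^(-6x)
Applying y(0) = 6: C = 6 - 1 = 5
Particular solution: y = 1 + 5e^(-6x)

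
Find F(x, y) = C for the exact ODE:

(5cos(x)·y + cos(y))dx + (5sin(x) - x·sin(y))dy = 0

Verify exactness: ∂M/∂y = ∂N/∂x ✓
Find F(x,y) such that ∂F/∂x = M, ∂F/∂y = N
Solution: 5sin(x)·y + x·cos(y) = C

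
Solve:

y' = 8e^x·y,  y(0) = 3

General solution: y = Ce^(8e^x)
Applying IC y(0) = 3:
Particular solution: y = 3e^(8(e^x - 1))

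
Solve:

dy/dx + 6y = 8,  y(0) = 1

General solution: y = 4/3 + Ce^(-6x)
Applying y(0) = 1: C = 1 - 4/3 = -1/3
Particular solution: y = 4/3 - (1/3)e^(-6x)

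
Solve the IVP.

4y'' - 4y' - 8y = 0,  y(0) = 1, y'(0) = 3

General solution: y = C₁e^(2x) + C₂e^(-x)
Applying ICs: C₁ = 4/3, C₂ = -1/3
Particular solution: y = (4/3)e^(2x) - (1/3)e^(-x)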